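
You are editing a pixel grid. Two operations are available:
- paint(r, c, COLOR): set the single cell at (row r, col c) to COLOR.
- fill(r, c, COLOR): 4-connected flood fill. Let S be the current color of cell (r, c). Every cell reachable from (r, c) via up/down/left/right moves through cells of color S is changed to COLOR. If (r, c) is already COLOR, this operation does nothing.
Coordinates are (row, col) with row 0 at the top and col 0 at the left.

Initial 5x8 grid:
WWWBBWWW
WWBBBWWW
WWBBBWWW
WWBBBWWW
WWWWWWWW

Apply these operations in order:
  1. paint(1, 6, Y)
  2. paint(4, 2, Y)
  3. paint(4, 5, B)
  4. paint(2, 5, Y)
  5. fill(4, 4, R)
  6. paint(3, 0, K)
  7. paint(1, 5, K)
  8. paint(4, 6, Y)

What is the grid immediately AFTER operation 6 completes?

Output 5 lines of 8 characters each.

After op 1 paint(1,6,Y):
WWWBBWWW
WWBBBWYW
WWBBBWWW
WWBBBWWW
WWWWWWWW
After op 2 paint(4,2,Y):
WWWBBWWW
WWBBBWYW
WWBBBWWW
WWBBBWWW
WWYWWWWW
After op 3 paint(4,5,B):
WWWBBWWW
WWBBBWYW
WWBBBWWW
WWBBBWWW
WWYWWBWW
After op 4 paint(2,5,Y):
WWWBBWWW
WWBBBWYW
WWBBBYWW
WWBBBWWW
WWYWWBWW
After op 5 fill(4,4,R) [2 cells changed]:
WWWBBWWW
WWBBBWYW
WWBBBYWW
WWBBBWWW
WWYRRBWW
After op 6 paint(3,0,K):
WWWBBWWW
WWBBBWYW
WWBBBYWW
KWBBBWWW
WWYRRBWW

Answer: WWWBBWWW
WWBBBWYW
WWBBBYWW
KWBBBWWW
WWYRRBWW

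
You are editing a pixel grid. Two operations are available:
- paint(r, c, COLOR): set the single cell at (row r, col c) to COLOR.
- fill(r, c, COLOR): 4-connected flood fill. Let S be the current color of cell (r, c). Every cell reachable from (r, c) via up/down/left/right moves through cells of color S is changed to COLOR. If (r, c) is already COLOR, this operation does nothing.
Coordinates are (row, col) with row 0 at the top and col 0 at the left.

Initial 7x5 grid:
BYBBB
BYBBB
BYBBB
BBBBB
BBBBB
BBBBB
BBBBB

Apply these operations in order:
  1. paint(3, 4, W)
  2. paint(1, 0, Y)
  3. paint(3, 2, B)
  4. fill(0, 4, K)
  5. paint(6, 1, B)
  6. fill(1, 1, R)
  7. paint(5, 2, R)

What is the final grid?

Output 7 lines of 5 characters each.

Answer: BRKKK
RRKKK
KRKKK
KKKKW
KKKKK
KKRKK
KBKKK

Derivation:
After op 1 paint(3,4,W):
BYBBB
BYBBB
BYBBB
BBBBW
BBBBB
BBBBB
BBBBB
After op 2 paint(1,0,Y):
BYBBB
YYBBB
BYBBB
BBBBW
BBBBB
BBBBB
BBBBB
After op 3 paint(3,2,B):
BYBBB
YYBBB
BYBBB
BBBBW
BBBBB
BBBBB
BBBBB
After op 4 fill(0,4,K) [29 cells changed]:
BYKKK
YYKKK
KYKKK
KKKKW
KKKKK
KKKKK
KKKKK
After op 5 paint(6,1,B):
BYKKK
YYKKK
KYKKK
KKKKW
KKKKK
KKKKK
KBKKK
After op 6 fill(1,1,R) [4 cells changed]:
BRKKK
RRKKK
KRKKK
KKKKW
KKKKK
KKKKK
KBKKK
After op 7 paint(5,2,R):
BRKKK
RRKKK
KRKKK
KKKKW
KKKKK
KKRKK
KBKKK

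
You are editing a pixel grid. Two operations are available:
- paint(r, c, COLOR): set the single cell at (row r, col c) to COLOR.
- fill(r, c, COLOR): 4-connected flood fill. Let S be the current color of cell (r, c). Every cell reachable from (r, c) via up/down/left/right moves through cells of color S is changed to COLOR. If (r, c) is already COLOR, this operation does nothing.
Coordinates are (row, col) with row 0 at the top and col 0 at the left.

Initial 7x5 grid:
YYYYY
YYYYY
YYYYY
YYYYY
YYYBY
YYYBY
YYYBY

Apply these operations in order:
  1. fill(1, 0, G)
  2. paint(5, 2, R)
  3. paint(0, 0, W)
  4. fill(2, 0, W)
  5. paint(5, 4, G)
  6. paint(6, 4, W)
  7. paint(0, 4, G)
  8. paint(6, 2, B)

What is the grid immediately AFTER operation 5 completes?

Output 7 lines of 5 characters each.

After op 1 fill(1,0,G) [32 cells changed]:
GGGGG
GGGGG
GGGGG
GGGGG
GGGBG
GGGBG
GGGBG
After op 2 paint(5,2,R):
GGGGG
GGGGG
GGGGG
GGGGG
GGGBG
GGRBG
GGGBG
After op 3 paint(0,0,W):
WGGGG
GGGGG
GGGGG
GGGGG
GGGBG
GGRBG
GGGBG
After op 4 fill(2,0,W) [30 cells changed]:
WWWWW
WWWWW
WWWWW
WWWWW
WWWBW
WWRBW
WWWBW
After op 5 paint(5,4,G):
WWWWW
WWWWW
WWWWW
WWWWW
WWWBW
WWRBG
WWWBW

Answer: WWWWW
WWWWW
WWWWW
WWWWW
WWWBW
WWRBG
WWWBW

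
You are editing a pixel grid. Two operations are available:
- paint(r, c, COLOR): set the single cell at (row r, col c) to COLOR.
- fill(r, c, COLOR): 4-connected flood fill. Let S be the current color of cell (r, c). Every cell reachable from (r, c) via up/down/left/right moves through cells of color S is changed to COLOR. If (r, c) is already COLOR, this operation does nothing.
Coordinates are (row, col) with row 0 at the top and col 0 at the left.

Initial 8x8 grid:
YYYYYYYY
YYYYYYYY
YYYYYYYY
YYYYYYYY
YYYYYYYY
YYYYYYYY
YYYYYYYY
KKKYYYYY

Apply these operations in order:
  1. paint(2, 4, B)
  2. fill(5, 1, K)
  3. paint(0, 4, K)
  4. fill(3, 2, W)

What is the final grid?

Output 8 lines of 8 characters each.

After op 1 paint(2,4,B):
YYYYYYYY
YYYYYYYY
YYYYBYYY
YYYYYYYY
YYYYYYYY
YYYYYYYY
YYYYYYYY
KKKYYYYY
After op 2 fill(5,1,K) [60 cells changed]:
KKKKKKKK
KKKKKKKK
KKKKBKKK
KKKKKKKK
KKKKKKKK
KKKKKKKK
KKKKKKKK
KKKKKKKK
After op 3 paint(0,4,K):
KKKKKKKK
KKKKKKKK
KKKKBKKK
KKKKKKKK
KKKKKKKK
KKKKKKKK
KKKKKKKK
KKKKKKKK
After op 4 fill(3,2,W) [63 cells changed]:
WWWWWWWW
WWWWWWWW
WWWWBWWW
WWWWWWWW
WWWWWWWW
WWWWWWWW
WWWWWWWW
WWWWWWWW

Answer: WWWWWWWW
WWWWWWWW
WWWWBWWW
WWWWWWWW
WWWWWWWW
WWWWWWWW
WWWWWWWW
WWWWWWWW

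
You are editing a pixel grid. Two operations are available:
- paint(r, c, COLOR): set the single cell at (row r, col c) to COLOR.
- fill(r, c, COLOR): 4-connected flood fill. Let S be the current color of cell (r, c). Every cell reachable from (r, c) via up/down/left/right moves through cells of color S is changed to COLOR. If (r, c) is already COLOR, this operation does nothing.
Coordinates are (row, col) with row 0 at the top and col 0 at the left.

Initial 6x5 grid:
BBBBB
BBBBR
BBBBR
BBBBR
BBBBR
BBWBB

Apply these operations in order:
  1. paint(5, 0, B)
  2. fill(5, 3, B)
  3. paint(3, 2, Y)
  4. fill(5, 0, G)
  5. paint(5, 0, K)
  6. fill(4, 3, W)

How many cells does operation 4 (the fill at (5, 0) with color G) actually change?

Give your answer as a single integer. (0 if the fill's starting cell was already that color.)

Answer: 24

Derivation:
After op 1 paint(5,0,B):
BBBBB
BBBBR
BBBBR
BBBBR
BBBBR
BBWBB
After op 2 fill(5,3,B) [0 cells changed]:
BBBBB
BBBBR
BBBBR
BBBBR
BBBBR
BBWBB
After op 3 paint(3,2,Y):
BBBBB
BBBBR
BBBBR
BBYBR
BBBBR
BBWBB
After op 4 fill(5,0,G) [24 cells changed]:
GGGGG
GGGGR
GGGGR
GGYGR
GGGGR
GGWGG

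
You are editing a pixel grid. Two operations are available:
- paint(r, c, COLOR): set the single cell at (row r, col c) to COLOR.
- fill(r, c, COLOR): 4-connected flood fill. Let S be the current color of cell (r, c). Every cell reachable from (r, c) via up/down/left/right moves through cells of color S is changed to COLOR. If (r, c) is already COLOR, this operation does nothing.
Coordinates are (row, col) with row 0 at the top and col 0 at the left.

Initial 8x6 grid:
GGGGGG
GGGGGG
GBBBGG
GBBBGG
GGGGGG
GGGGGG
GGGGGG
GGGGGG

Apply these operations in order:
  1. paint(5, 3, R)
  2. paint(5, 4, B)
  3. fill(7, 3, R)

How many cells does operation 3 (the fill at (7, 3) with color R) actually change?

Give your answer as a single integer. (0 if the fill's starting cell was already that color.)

Answer: 40

Derivation:
After op 1 paint(5,3,R):
GGGGGG
GGGGGG
GBBBGG
GBBBGG
GGGGGG
GGGRGG
GGGGGG
GGGGGG
After op 2 paint(5,4,B):
GGGGGG
GGGGGG
GBBBGG
GBBBGG
GGGGGG
GGGRBG
GGGGGG
GGGGGG
After op 3 fill(7,3,R) [40 cells changed]:
RRRRRR
RRRRRR
RBBBRR
RBBBRR
RRRRRR
RRRRBR
RRRRRR
RRRRRR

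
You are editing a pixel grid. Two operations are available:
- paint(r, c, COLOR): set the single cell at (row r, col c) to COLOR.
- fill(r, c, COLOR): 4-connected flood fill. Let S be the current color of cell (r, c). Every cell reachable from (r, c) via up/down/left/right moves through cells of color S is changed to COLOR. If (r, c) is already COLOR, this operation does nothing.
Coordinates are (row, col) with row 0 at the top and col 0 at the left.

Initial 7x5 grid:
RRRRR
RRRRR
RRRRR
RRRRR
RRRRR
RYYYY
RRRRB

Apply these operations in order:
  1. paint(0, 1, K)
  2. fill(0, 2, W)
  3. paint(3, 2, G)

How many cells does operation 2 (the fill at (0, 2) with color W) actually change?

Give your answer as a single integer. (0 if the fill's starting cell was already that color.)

After op 1 paint(0,1,K):
RKRRR
RRRRR
RRRRR
RRRRR
RRRRR
RYYYY
RRRRB
After op 2 fill(0,2,W) [29 cells changed]:
WKWWW
WWWWW
WWWWW
WWWWW
WWWWW
WYYYY
WWWWB

Answer: 29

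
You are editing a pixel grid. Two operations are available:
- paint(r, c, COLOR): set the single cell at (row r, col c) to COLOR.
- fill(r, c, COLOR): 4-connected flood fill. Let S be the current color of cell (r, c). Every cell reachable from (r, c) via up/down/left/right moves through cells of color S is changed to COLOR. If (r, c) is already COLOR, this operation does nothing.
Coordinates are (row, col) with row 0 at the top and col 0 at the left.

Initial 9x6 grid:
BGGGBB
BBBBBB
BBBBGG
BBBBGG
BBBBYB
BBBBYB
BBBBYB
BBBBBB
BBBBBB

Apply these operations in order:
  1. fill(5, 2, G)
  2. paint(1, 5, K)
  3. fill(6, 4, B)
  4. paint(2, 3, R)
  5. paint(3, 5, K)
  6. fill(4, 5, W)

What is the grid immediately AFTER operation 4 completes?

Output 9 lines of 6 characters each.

Answer: GGGGGG
GGGGGK
GGGRGG
GGGGGG
GGGGBG
GGGGBG
GGGGBG
GGGGGG
GGGGGG

Derivation:
After op 1 fill(5,2,G) [44 cells changed]:
GGGGGG
GGGGGG
GGGGGG
GGGGGG
GGGGYG
GGGGYG
GGGGYG
GGGGGG
GGGGGG
After op 2 paint(1,5,K):
GGGGGG
GGGGGK
GGGGGG
GGGGGG
GGGGYG
GGGGYG
GGGGYG
GGGGGG
GGGGGG
After op 3 fill(6,4,B) [3 cells changed]:
GGGGGG
GGGGGK
GGGGGG
GGGGGG
GGGGBG
GGGGBG
GGGGBG
GGGGGG
GGGGGG
After op 4 paint(2,3,R):
GGGGGG
GGGGGK
GGGRGG
GGGGGG
GGGGBG
GGGGBG
GGGGBG
GGGGGG
GGGGGG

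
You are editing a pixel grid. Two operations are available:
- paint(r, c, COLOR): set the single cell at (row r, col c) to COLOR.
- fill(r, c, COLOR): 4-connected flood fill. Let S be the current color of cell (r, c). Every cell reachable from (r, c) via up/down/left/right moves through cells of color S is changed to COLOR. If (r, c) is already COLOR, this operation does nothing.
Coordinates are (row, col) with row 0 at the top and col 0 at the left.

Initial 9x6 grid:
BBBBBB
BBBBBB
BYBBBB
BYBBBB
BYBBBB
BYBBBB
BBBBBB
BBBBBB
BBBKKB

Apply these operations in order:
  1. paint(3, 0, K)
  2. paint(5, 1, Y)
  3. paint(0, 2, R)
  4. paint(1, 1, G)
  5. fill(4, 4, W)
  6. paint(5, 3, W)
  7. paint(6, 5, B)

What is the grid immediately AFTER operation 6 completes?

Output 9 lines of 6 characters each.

Answer: BBRWWW
BGWWWW
BYWWWW
KYWWWW
WYWWWW
WYWWWW
WWWWWW
WWWWWW
WWWKKW

Derivation:
After op 1 paint(3,0,K):
BBBBBB
BBBBBB
BYBBBB
KYBBBB
BYBBBB
BYBBBB
BBBBBB
BBBBBB
BBBKKB
After op 2 paint(5,1,Y):
BBBBBB
BBBBBB
BYBBBB
KYBBBB
BYBBBB
BYBBBB
BBBBBB
BBBBBB
BBBKKB
After op 3 paint(0,2,R):
BBRBBB
BBBBBB
BYBBBB
KYBBBB
BYBBBB
BYBBBB
BBBBBB
BBBBBB
BBBKKB
After op 4 paint(1,1,G):
BBRBBB
BGBBBB
BYBBBB
KYBBBB
BYBBBB
BYBBBB
BBBBBB
BBBBBB
BBBKKB
After op 5 fill(4,4,W) [41 cells changed]:
BBRWWW
BGWWWW
BYWWWW
KYWWWW
WYWWWW
WYWWWW
WWWWWW
WWWWWW
WWWKKW
After op 6 paint(5,3,W):
BBRWWW
BGWWWW
BYWWWW
KYWWWW
WYWWWW
WYWWWW
WWWWWW
WWWWWW
WWWKKW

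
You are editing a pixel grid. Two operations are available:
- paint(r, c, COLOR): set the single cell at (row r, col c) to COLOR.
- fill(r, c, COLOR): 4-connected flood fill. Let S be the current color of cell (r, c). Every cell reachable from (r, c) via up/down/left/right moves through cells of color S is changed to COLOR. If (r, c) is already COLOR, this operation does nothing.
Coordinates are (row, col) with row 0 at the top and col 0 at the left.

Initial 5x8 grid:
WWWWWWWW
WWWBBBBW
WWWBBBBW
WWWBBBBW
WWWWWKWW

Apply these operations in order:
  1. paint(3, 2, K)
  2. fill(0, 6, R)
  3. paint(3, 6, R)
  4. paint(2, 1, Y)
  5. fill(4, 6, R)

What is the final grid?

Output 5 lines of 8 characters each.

After op 1 paint(3,2,K):
WWWWWWWW
WWWBBBBW
WWWBBBBW
WWKBBBBW
WWWWWKWW
After op 2 fill(0,6,R) [26 cells changed]:
RRRRRRRR
RRRBBBBR
RRRBBBBR
RRKBBBBR
RRRRRKRR
After op 3 paint(3,6,R):
RRRRRRRR
RRRBBBBR
RRRBBBBR
RRKBBBRR
RRRRRKRR
After op 4 paint(2,1,Y):
RRRRRRRR
RRRBBBBR
RYRBBBBR
RRKBBBRR
RRRRRKRR
After op 5 fill(4,6,R) [0 cells changed]:
RRRRRRRR
RRRBBBBR
RYRBBBBR
RRKBBBRR
RRRRRKRR

Answer: RRRRRRRR
RRRBBBBR
RYRBBBBR
RRKBBBRR
RRRRRKRR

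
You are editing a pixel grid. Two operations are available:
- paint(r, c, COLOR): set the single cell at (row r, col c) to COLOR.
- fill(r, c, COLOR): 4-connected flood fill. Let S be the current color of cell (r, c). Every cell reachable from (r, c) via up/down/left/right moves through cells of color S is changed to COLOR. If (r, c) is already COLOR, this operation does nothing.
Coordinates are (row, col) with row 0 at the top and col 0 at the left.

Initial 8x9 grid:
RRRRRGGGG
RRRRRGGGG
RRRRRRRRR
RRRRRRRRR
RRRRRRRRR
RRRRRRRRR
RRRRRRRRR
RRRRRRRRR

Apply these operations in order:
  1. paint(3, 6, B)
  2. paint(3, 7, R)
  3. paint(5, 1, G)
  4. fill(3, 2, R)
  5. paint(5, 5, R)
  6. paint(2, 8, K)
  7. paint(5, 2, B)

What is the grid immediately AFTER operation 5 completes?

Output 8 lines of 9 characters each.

After op 1 paint(3,6,B):
RRRRRGGGG
RRRRRGGGG
RRRRRRRRR
RRRRRRBRR
RRRRRRRRR
RRRRRRRRR
RRRRRRRRR
RRRRRRRRR
After op 2 paint(3,7,R):
RRRRRGGGG
RRRRRGGGG
RRRRRRRRR
RRRRRRBRR
RRRRRRRRR
RRRRRRRRR
RRRRRRRRR
RRRRRRRRR
After op 3 paint(5,1,G):
RRRRRGGGG
RRRRRGGGG
RRRRRRRRR
RRRRRRBRR
RRRRRRRRR
RGRRRRRRR
RRRRRRRRR
RRRRRRRRR
After op 4 fill(3,2,R) [0 cells changed]:
RRRRRGGGG
RRRRRGGGG
RRRRRRRRR
RRRRRRBRR
RRRRRRRRR
RGRRRRRRR
RRRRRRRRR
RRRRRRRRR
After op 5 paint(5,5,R):
RRRRRGGGG
RRRRRGGGG
RRRRRRRRR
RRRRRRBRR
RRRRRRRRR
RGRRRRRRR
RRRRRRRRR
RRRRRRRRR

Answer: RRRRRGGGG
RRRRRGGGG
RRRRRRRRR
RRRRRRBRR
RRRRRRRRR
RGRRRRRRR
RRRRRRRRR
RRRRRRRRR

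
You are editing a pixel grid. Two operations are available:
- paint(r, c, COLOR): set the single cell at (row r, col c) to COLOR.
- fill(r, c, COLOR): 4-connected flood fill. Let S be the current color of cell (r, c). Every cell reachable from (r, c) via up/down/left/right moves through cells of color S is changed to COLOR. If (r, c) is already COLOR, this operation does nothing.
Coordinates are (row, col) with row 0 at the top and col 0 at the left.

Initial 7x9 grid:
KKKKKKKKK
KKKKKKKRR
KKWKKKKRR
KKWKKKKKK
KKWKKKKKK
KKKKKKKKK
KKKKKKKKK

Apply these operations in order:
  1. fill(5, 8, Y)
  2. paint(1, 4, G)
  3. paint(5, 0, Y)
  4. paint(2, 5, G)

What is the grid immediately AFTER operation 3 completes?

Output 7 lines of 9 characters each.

Answer: YYYYYYYYY
YYYYGYYRR
YYWYYYYRR
YYWYYYYYY
YYWYYYYYY
YYYYYYYYY
YYYYYYYYY

Derivation:
After op 1 fill(5,8,Y) [56 cells changed]:
YYYYYYYYY
YYYYYYYRR
YYWYYYYRR
YYWYYYYYY
YYWYYYYYY
YYYYYYYYY
YYYYYYYYY
After op 2 paint(1,4,G):
YYYYYYYYY
YYYYGYYRR
YYWYYYYRR
YYWYYYYYY
YYWYYYYYY
YYYYYYYYY
YYYYYYYYY
After op 3 paint(5,0,Y):
YYYYYYYYY
YYYYGYYRR
YYWYYYYRR
YYWYYYYYY
YYWYYYYYY
YYYYYYYYY
YYYYYYYYY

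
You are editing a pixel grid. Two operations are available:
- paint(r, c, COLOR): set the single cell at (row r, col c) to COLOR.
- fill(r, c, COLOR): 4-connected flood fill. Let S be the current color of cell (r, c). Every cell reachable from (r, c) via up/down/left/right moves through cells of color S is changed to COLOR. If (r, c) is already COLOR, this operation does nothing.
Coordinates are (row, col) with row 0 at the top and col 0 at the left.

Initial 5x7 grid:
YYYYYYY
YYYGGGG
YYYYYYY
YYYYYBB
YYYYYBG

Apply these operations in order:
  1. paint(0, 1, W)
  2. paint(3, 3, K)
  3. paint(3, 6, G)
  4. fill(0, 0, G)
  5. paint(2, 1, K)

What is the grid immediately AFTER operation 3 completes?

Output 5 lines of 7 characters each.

Answer: YWYYYYY
YYYGGGG
YYYYYYY
YYYKYBG
YYYYYBG

Derivation:
After op 1 paint(0,1,W):
YWYYYYY
YYYGGGG
YYYYYYY
YYYYYBB
YYYYYBG
After op 2 paint(3,3,K):
YWYYYYY
YYYGGGG
YYYYYYY
YYYKYBB
YYYYYBG
After op 3 paint(3,6,G):
YWYYYYY
YYYGGGG
YYYYYYY
YYYKYBG
YYYYYBG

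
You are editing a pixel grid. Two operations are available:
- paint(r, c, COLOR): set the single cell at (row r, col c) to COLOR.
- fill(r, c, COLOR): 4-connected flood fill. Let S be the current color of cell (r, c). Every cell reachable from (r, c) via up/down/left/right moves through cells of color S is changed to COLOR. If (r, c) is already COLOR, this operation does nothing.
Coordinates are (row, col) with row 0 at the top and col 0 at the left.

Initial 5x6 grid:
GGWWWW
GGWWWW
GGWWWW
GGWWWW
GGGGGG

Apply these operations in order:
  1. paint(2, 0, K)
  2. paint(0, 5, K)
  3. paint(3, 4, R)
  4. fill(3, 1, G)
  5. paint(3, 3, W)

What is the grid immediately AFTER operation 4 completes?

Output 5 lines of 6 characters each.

After op 1 paint(2,0,K):
GGWWWW
GGWWWW
KGWWWW
GGWWWW
GGGGGG
After op 2 paint(0,5,K):
GGWWWK
GGWWWW
KGWWWW
GGWWWW
GGGGGG
After op 3 paint(3,4,R):
GGWWWK
GGWWWW
KGWWWW
GGWWRW
GGGGGG
After op 4 fill(3,1,G) [0 cells changed]:
GGWWWK
GGWWWW
KGWWWW
GGWWRW
GGGGGG

Answer: GGWWWK
GGWWWW
KGWWWW
GGWWRW
GGGGGG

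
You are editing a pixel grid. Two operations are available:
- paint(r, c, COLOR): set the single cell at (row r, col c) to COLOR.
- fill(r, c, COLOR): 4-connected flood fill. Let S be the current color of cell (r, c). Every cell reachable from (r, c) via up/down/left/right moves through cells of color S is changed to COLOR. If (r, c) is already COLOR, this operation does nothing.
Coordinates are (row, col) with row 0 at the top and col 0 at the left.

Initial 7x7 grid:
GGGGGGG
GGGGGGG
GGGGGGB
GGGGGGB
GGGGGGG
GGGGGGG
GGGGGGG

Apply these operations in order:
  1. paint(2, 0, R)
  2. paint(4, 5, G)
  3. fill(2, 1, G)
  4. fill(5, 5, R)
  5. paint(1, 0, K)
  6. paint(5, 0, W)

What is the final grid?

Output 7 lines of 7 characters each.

Answer: RRRRRRR
KRRRRRR
RRRRRRB
RRRRRRB
RRRRRRR
WRRRRRR
RRRRRRR

Derivation:
After op 1 paint(2,0,R):
GGGGGGG
GGGGGGG
RGGGGGB
GGGGGGB
GGGGGGG
GGGGGGG
GGGGGGG
After op 2 paint(4,5,G):
GGGGGGG
GGGGGGG
RGGGGGB
GGGGGGB
GGGGGGG
GGGGGGG
GGGGGGG
After op 3 fill(2,1,G) [0 cells changed]:
GGGGGGG
GGGGGGG
RGGGGGB
GGGGGGB
GGGGGGG
GGGGGGG
GGGGGGG
After op 4 fill(5,5,R) [46 cells changed]:
RRRRRRR
RRRRRRR
RRRRRRB
RRRRRRB
RRRRRRR
RRRRRRR
RRRRRRR
After op 5 paint(1,0,K):
RRRRRRR
KRRRRRR
RRRRRRB
RRRRRRB
RRRRRRR
RRRRRRR
RRRRRRR
After op 6 paint(5,0,W):
RRRRRRR
KRRRRRR
RRRRRRB
RRRRRRB
RRRRRRR
WRRRRRR
RRRRRRR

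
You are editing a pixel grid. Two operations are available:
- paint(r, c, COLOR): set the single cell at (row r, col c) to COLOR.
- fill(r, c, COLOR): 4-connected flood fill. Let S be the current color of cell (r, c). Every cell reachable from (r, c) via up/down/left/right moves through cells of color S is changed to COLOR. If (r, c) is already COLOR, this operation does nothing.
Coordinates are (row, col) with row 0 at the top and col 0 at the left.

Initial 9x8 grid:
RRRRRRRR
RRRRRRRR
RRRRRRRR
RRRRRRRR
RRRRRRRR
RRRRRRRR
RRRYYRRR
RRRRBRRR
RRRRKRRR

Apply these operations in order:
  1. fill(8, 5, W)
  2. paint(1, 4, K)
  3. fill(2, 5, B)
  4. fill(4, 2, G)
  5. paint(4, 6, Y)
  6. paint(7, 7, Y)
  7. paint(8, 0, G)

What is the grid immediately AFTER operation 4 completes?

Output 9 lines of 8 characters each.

Answer: GGGGGGGG
GGGGKGGG
GGGGGGGG
GGGGGGGG
GGGGGGGG
GGGGGGGG
GGGYYGGG
GGGGGGGG
GGGGKGGG

Derivation:
After op 1 fill(8,5,W) [68 cells changed]:
WWWWWWWW
WWWWWWWW
WWWWWWWW
WWWWWWWW
WWWWWWWW
WWWWWWWW
WWWYYWWW
WWWWBWWW
WWWWKWWW
After op 2 paint(1,4,K):
WWWWWWWW
WWWWKWWW
WWWWWWWW
WWWWWWWW
WWWWWWWW
WWWWWWWW
WWWYYWWW
WWWWBWWW
WWWWKWWW
After op 3 fill(2,5,B) [67 cells changed]:
BBBBBBBB
BBBBKBBB
BBBBBBBB
BBBBBBBB
BBBBBBBB
BBBBBBBB
BBBYYBBB
BBBBBBBB
BBBBKBBB
After op 4 fill(4,2,G) [68 cells changed]:
GGGGGGGG
GGGGKGGG
GGGGGGGG
GGGGGGGG
GGGGGGGG
GGGGGGGG
GGGYYGGG
GGGGGGGG
GGGGKGGG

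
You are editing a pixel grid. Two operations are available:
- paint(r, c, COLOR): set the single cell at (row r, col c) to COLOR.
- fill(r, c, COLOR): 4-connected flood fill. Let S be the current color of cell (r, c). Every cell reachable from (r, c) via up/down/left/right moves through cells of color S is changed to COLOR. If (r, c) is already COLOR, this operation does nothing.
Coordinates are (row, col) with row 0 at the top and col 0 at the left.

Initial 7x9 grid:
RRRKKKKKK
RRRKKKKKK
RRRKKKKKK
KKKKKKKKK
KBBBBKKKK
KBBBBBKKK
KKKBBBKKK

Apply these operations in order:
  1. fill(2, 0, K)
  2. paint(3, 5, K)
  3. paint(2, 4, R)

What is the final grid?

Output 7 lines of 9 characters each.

After op 1 fill(2,0,K) [9 cells changed]:
KKKKKKKKK
KKKKKKKKK
KKKKKKKKK
KKKKKKKKK
KBBBBKKKK
KBBBBBKKK
KKKBBBKKK
After op 2 paint(3,5,K):
KKKKKKKKK
KKKKKKKKK
KKKKKKKKK
KKKKKKKKK
KBBBBKKKK
KBBBBBKKK
KKKBBBKKK
After op 3 paint(2,4,R):
KKKKKKKKK
KKKKKKKKK
KKKKRKKKK
KKKKKKKKK
KBBBBKKKK
KBBBBBKKK
KKKBBBKKK

Answer: KKKKKKKKK
KKKKKKKKK
KKKKRKKKK
KKKKKKKKK
KBBBBKKKK
KBBBBBKKK
KKKBBBKKK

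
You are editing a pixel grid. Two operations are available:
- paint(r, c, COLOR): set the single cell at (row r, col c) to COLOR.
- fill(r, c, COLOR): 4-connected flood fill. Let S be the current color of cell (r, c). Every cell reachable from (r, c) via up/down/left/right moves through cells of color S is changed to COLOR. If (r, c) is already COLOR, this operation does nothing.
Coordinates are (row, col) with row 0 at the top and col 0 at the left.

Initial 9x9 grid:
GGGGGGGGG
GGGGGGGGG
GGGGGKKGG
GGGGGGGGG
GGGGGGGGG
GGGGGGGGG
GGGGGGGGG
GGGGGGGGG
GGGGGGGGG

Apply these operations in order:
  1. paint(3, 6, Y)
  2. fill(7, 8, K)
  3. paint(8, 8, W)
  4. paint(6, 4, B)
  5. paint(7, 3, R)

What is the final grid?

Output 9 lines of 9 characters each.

Answer: KKKKKKKKK
KKKKKKKKK
KKKKKKKKK
KKKKKKYKK
KKKKKKKKK
KKKKKKKKK
KKKKBKKKK
KKKRKKKKK
KKKKKKKKW

Derivation:
After op 1 paint(3,6,Y):
GGGGGGGGG
GGGGGGGGG
GGGGGKKGG
GGGGGGYGG
GGGGGGGGG
GGGGGGGGG
GGGGGGGGG
GGGGGGGGG
GGGGGGGGG
After op 2 fill(7,8,K) [78 cells changed]:
KKKKKKKKK
KKKKKKKKK
KKKKKKKKK
KKKKKKYKK
KKKKKKKKK
KKKKKKKKK
KKKKKKKKK
KKKKKKKKK
KKKKKKKKK
After op 3 paint(8,8,W):
KKKKKKKKK
KKKKKKKKK
KKKKKKKKK
KKKKKKYKK
KKKKKKKKK
KKKKKKKKK
KKKKKKKKK
KKKKKKKKK
KKKKKKKKW
After op 4 paint(6,4,B):
KKKKKKKKK
KKKKKKKKK
KKKKKKKKK
KKKKKKYKK
KKKKKKKKK
KKKKKKKKK
KKKKBKKKK
KKKKKKKKK
KKKKKKKKW
After op 5 paint(7,3,R):
KKKKKKKKK
KKKKKKKKK
KKKKKKKKK
KKKKKKYKK
KKKKKKKKK
KKKKKKKKK
KKKKBKKKK
KKKRKKKKK
KKKKKKKKW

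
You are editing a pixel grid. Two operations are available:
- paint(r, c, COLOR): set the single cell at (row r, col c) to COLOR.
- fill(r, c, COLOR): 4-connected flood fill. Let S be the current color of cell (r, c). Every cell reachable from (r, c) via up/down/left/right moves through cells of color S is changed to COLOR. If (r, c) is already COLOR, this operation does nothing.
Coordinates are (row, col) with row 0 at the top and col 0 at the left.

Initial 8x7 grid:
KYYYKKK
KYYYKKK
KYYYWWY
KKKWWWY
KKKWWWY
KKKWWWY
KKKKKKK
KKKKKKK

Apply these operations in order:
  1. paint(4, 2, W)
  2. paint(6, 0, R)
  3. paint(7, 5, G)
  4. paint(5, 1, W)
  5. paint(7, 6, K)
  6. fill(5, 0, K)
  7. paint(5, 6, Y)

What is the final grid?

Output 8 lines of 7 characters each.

After op 1 paint(4,2,W):
KYYYKKK
KYYYKKK
KYYYWWY
KKKWWWY
KKWWWWY
KKKWWWY
KKKKKKK
KKKKKKK
After op 2 paint(6,0,R):
KYYYKKK
KYYYKKK
KYYYWWY
KKKWWWY
KKWWWWY
KKKWWWY
RKKKKKK
KKKKKKK
After op 3 paint(7,5,G):
KYYYKKK
KYYYKKK
KYYYWWY
KKKWWWY
KKWWWWY
KKKWWWY
RKKKKKK
KKKKKGK
After op 4 paint(5,1,W):
KYYYKKK
KYYYKKK
KYYYWWY
KKKWWWY
KKWWWWY
KWKWWWY
RKKKKKK
KKKKKGK
After op 5 paint(7,6,K):
KYYYKKK
KYYYKKK
KYYYWWY
KKKWWWY
KKWWWWY
KWKWWWY
RKKKKKK
KKKKKGK
After op 6 fill(5,0,K) [0 cells changed]:
KYYYKKK
KYYYKKK
KYYYWWY
KKKWWWY
KKWWWWY
KWKWWWY
RKKKKKK
KKKKKGK
After op 7 paint(5,6,Y):
KYYYKKK
KYYYKKK
KYYYWWY
KKKWWWY
KKWWWWY
KWKWWWY
RKKKKKK
KKKKKGK

Answer: KYYYKKK
KYYYKKK
KYYYWWY
KKKWWWY
KKWWWWY
KWKWWWY
RKKKKKK
KKKKKGK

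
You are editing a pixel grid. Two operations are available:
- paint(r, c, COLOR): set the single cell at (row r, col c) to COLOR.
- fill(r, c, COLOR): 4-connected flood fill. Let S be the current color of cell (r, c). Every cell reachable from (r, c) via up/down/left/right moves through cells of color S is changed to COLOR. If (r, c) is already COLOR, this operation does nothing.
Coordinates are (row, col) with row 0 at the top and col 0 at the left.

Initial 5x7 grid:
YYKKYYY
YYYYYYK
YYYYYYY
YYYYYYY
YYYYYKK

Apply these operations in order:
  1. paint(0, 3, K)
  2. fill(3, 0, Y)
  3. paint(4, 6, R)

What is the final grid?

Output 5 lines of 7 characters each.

After op 1 paint(0,3,K):
YYKKYYY
YYYYYYK
YYYYYYY
YYYYYYY
YYYYYKK
After op 2 fill(3,0,Y) [0 cells changed]:
YYKKYYY
YYYYYYK
YYYYYYY
YYYYYYY
YYYYYKK
After op 3 paint(4,6,R):
YYKKYYY
YYYYYYK
YYYYYYY
YYYYYYY
YYYYYKR

Answer: YYKKYYY
YYYYYYK
YYYYYYY
YYYYYYY
YYYYYKR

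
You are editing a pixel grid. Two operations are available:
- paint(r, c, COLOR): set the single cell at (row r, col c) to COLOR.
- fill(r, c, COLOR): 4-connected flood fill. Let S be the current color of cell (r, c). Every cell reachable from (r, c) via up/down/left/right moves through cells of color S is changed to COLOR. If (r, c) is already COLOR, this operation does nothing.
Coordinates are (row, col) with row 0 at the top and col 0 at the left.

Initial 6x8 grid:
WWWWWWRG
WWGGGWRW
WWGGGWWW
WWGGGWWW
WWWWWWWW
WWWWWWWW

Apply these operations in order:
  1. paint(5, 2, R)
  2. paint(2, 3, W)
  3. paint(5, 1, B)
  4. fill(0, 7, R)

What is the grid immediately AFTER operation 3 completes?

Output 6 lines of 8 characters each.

Answer: WWWWWWRG
WWGGGWRW
WWGWGWWW
WWGGGWWW
WWWWWWWW
WBRWWWWW

Derivation:
After op 1 paint(5,2,R):
WWWWWWRG
WWGGGWRW
WWGGGWWW
WWGGGWWW
WWWWWWWW
WWRWWWWW
After op 2 paint(2,3,W):
WWWWWWRG
WWGGGWRW
WWGWGWWW
WWGGGWWW
WWWWWWWW
WWRWWWWW
After op 3 paint(5,1,B):
WWWWWWRG
WWGGGWRW
WWGWGWWW
WWGGGWWW
WWWWWWWW
WBRWWWWW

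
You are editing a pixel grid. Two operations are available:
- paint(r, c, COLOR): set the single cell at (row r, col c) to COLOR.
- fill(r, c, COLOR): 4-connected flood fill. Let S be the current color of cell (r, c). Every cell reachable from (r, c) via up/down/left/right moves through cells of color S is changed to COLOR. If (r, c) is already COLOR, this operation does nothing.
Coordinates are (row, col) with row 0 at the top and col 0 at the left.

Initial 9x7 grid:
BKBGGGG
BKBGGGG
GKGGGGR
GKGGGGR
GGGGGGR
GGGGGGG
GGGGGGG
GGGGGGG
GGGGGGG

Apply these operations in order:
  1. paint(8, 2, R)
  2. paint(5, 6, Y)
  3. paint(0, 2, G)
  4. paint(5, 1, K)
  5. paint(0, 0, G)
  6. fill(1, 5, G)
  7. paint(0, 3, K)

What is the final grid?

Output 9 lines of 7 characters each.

After op 1 paint(8,2,R):
BKBGGGG
BKBGGGG
GKGGGGR
GKGGGGR
GGGGGGR
GGGGGGG
GGGGGGG
GGGGGGG
GGRGGGG
After op 2 paint(5,6,Y):
BKBGGGG
BKBGGGG
GKGGGGR
GKGGGGR
GGGGGGR
GGGGGGY
GGGGGGG
GGGGGGG
GGRGGGG
After op 3 paint(0,2,G):
BKGGGGG
BKBGGGG
GKGGGGR
GKGGGGR
GGGGGGR
GGGGGGY
GGGGGGG
GGGGGGG
GGRGGGG
After op 4 paint(5,1,K):
BKGGGGG
BKBGGGG
GKGGGGR
GKGGGGR
GGGGGGR
GKGGGGY
GGGGGGG
GGGGGGG
GGRGGGG
After op 5 paint(0,0,G):
GKGGGGG
BKBGGGG
GKGGGGR
GKGGGGR
GGGGGGR
GKGGGGY
GGGGGGG
GGGGGGG
GGRGGGG
After op 6 fill(1,5,G) [0 cells changed]:
GKGGGGG
BKBGGGG
GKGGGGR
GKGGGGR
GGGGGGR
GKGGGGY
GGGGGGG
GGGGGGG
GGRGGGG
After op 7 paint(0,3,K):
GKGKGGG
BKBGGGG
GKGGGGR
GKGGGGR
GGGGGGR
GKGGGGY
GGGGGGG
GGGGGGG
GGRGGGG

Answer: GKGKGGG
BKBGGGG
GKGGGGR
GKGGGGR
GGGGGGR
GKGGGGY
GGGGGGG
GGGGGGG
GGRGGGG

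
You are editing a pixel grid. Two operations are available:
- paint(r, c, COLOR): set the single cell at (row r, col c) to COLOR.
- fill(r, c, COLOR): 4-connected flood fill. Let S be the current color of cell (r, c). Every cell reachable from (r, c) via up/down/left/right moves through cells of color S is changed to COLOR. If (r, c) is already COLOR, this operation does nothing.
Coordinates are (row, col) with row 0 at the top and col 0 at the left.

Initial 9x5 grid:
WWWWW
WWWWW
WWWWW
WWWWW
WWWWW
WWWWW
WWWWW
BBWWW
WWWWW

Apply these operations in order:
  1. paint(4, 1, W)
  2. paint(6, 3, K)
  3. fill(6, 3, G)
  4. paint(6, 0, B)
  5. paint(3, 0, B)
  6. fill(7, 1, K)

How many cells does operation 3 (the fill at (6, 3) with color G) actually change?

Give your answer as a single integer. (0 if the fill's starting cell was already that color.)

Answer: 1

Derivation:
After op 1 paint(4,1,W):
WWWWW
WWWWW
WWWWW
WWWWW
WWWWW
WWWWW
WWWWW
BBWWW
WWWWW
After op 2 paint(6,3,K):
WWWWW
WWWWW
WWWWW
WWWWW
WWWWW
WWWWW
WWWKW
BBWWW
WWWWW
After op 3 fill(6,3,G) [1 cells changed]:
WWWWW
WWWWW
WWWWW
WWWWW
WWWWW
WWWWW
WWWGW
BBWWW
WWWWW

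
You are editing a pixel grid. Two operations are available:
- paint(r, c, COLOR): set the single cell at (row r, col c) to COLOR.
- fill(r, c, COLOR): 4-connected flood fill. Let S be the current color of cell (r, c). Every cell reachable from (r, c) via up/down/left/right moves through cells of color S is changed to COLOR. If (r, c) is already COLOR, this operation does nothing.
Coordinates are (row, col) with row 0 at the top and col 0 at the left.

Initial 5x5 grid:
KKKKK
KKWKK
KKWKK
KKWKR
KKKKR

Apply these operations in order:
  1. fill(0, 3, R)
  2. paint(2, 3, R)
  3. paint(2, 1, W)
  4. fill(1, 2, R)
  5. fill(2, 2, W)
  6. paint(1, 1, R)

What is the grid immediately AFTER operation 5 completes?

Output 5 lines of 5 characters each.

After op 1 fill(0,3,R) [20 cells changed]:
RRRRR
RRWRR
RRWRR
RRWRR
RRRRR
After op 2 paint(2,3,R):
RRRRR
RRWRR
RRWRR
RRWRR
RRRRR
After op 3 paint(2,1,W):
RRRRR
RRWRR
RWWRR
RRWRR
RRRRR
After op 4 fill(1,2,R) [4 cells changed]:
RRRRR
RRRRR
RRRRR
RRRRR
RRRRR
After op 5 fill(2,2,W) [25 cells changed]:
WWWWW
WWWWW
WWWWW
WWWWW
WWWWW

Answer: WWWWW
WWWWW
WWWWW
WWWWW
WWWWW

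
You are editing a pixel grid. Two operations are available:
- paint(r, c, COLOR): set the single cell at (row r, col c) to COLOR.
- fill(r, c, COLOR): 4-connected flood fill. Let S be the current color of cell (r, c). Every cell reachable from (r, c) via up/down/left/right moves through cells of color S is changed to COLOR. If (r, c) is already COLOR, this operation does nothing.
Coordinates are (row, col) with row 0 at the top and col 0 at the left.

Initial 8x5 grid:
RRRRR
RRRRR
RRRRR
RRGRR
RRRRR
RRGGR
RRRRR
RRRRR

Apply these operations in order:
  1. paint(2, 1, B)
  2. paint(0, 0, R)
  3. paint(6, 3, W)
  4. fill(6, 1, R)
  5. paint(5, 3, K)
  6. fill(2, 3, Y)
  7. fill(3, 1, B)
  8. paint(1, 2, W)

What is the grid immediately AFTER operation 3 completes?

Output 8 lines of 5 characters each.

Answer: RRRRR
RRRRR
RBRRR
RRGRR
RRRRR
RRGGR
RRRWR
RRRRR

Derivation:
After op 1 paint(2,1,B):
RRRRR
RRRRR
RBRRR
RRGRR
RRRRR
RRGGR
RRRRR
RRRRR
After op 2 paint(0,0,R):
RRRRR
RRRRR
RBRRR
RRGRR
RRRRR
RRGGR
RRRRR
RRRRR
After op 3 paint(6,3,W):
RRRRR
RRRRR
RBRRR
RRGRR
RRRRR
RRGGR
RRRWR
RRRRR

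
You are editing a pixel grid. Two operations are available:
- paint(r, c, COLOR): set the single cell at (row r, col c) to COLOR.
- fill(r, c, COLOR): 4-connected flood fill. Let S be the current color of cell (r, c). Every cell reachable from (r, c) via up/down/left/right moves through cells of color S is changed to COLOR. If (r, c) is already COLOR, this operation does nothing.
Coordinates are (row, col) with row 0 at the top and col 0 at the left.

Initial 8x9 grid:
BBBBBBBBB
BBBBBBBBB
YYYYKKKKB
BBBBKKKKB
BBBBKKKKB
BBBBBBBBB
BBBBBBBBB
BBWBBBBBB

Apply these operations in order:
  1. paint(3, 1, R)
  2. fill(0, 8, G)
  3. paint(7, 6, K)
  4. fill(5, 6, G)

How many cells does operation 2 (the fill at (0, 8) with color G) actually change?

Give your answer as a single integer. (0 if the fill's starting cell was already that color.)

Answer: 54

Derivation:
After op 1 paint(3,1,R):
BBBBBBBBB
BBBBBBBBB
YYYYKKKKB
BRBBKKKKB
BBBBKKKKB
BBBBBBBBB
BBBBBBBBB
BBWBBBBBB
After op 2 fill(0,8,G) [54 cells changed]:
GGGGGGGGG
GGGGGGGGG
YYYYKKKKG
GRGGKKKKG
GGGGKKKKG
GGGGGGGGG
GGGGGGGGG
GGWGGGGGG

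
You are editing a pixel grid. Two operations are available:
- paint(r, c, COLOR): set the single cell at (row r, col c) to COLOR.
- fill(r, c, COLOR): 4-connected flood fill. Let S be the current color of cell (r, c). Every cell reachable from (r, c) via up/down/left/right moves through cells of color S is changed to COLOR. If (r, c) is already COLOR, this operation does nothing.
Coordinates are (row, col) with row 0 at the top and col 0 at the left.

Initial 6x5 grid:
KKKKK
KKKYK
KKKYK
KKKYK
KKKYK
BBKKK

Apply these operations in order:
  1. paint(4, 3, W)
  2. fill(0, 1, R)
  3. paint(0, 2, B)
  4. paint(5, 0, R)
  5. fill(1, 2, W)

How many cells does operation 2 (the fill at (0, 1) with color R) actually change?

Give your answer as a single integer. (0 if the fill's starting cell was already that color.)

Answer: 24

Derivation:
After op 1 paint(4,3,W):
KKKKK
KKKYK
KKKYK
KKKYK
KKKWK
BBKKK
After op 2 fill(0,1,R) [24 cells changed]:
RRRRR
RRRYR
RRRYR
RRRYR
RRRWR
BBRRR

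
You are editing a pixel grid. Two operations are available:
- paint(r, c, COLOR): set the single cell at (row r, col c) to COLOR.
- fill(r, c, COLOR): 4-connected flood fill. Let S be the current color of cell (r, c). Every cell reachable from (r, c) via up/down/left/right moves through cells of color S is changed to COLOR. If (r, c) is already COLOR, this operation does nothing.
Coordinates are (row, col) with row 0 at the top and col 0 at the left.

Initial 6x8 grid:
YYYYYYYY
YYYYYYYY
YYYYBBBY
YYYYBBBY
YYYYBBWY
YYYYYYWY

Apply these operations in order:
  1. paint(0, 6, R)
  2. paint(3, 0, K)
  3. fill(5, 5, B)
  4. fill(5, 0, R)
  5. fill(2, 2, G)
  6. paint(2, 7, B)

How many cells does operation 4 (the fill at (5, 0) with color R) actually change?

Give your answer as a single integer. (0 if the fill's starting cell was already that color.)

After op 1 paint(0,6,R):
YYYYYYRY
YYYYYYYY
YYYYBBBY
YYYYBBBY
YYYYBBWY
YYYYYYWY
After op 2 paint(3,0,K):
YYYYYYRY
YYYYYYYY
YYYYBBBY
KYYYBBBY
YYYYBBWY
YYYYYYWY
After op 3 fill(5,5,B) [36 cells changed]:
BBBBBBRB
BBBBBBBB
BBBBBBBB
KBBBBBBB
BBBBBBWB
BBBBBBWB
After op 4 fill(5,0,R) [44 cells changed]:
RRRRRRRR
RRRRRRRR
RRRRRRRR
KRRRRRRR
RRRRRRWR
RRRRRRWR

Answer: 44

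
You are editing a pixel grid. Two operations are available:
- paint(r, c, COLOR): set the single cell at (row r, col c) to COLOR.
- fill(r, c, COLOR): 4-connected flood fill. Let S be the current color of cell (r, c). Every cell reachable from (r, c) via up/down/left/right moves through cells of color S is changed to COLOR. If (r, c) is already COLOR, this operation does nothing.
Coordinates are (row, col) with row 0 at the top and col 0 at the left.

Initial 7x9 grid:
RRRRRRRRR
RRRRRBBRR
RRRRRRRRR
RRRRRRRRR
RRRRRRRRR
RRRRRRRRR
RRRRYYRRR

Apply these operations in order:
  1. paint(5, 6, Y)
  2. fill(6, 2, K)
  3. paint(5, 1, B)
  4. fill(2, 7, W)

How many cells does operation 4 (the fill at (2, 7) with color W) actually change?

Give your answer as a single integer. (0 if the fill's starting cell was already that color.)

Answer: 57

Derivation:
After op 1 paint(5,6,Y):
RRRRRRRRR
RRRRRBBRR
RRRRRRRRR
RRRRRRRRR
RRRRRRRRR
RRRRRRYRR
RRRRYYRRR
After op 2 fill(6,2,K) [58 cells changed]:
KKKKKKKKK
KKKKKBBKK
KKKKKKKKK
KKKKKKKKK
KKKKKKKKK
KKKKKKYKK
KKKKYYKKK
After op 3 paint(5,1,B):
KKKKKKKKK
KKKKKBBKK
KKKKKKKKK
KKKKKKKKK
KKKKKKKKK
KBKKKKYKK
KKKKYYKKK
After op 4 fill(2,7,W) [57 cells changed]:
WWWWWWWWW
WWWWWBBWW
WWWWWWWWW
WWWWWWWWW
WWWWWWWWW
WBWWWWYWW
WWWWYYWWW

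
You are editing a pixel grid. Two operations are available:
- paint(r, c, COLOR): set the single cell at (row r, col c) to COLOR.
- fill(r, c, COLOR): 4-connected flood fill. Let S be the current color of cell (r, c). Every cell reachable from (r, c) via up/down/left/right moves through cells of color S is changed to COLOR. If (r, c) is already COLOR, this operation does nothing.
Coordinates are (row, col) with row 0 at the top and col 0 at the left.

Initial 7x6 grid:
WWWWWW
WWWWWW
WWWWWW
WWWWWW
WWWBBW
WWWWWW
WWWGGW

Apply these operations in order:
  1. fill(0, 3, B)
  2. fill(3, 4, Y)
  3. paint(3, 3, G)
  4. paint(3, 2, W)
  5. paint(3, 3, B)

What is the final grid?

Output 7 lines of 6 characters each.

After op 1 fill(0,3,B) [38 cells changed]:
BBBBBB
BBBBBB
BBBBBB
BBBBBB
BBBBBB
BBBBBB
BBBGGB
After op 2 fill(3,4,Y) [40 cells changed]:
YYYYYY
YYYYYY
YYYYYY
YYYYYY
YYYYYY
YYYYYY
YYYGGY
After op 3 paint(3,3,G):
YYYYYY
YYYYYY
YYYYYY
YYYGYY
YYYYYY
YYYYYY
YYYGGY
After op 4 paint(3,2,W):
YYYYYY
YYYYYY
YYYYYY
YYWGYY
YYYYYY
YYYYYY
YYYGGY
After op 5 paint(3,3,B):
YYYYYY
YYYYYY
YYYYYY
YYWBYY
YYYYYY
YYYYYY
YYYGGY

Answer: YYYYYY
YYYYYY
YYYYYY
YYWBYY
YYYYYY
YYYYYY
YYYGGY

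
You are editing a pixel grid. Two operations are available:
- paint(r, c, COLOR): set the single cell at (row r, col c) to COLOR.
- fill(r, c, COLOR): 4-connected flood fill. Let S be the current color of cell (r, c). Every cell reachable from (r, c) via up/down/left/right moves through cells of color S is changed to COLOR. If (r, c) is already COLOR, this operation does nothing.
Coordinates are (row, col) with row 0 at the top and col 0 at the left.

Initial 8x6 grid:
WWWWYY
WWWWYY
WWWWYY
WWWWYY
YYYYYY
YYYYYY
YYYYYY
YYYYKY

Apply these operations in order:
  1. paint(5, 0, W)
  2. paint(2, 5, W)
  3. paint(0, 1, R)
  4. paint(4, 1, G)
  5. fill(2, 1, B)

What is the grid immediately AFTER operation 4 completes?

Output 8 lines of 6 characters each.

After op 1 paint(5,0,W):
WWWWYY
WWWWYY
WWWWYY
WWWWYY
YYYYYY
WYYYYY
YYYYYY
YYYYKY
After op 2 paint(2,5,W):
WWWWYY
WWWWYY
WWWWYW
WWWWYY
YYYYYY
WYYYYY
YYYYYY
YYYYKY
After op 3 paint(0,1,R):
WRWWYY
WWWWYY
WWWWYW
WWWWYY
YYYYYY
WYYYYY
YYYYYY
YYYYKY
After op 4 paint(4,1,G):
WRWWYY
WWWWYY
WWWWYW
WWWWYY
YGYYYY
WYYYYY
YYYYYY
YYYYKY

Answer: WRWWYY
WWWWYY
WWWWYW
WWWWYY
YGYYYY
WYYYYY
YYYYYY
YYYYKY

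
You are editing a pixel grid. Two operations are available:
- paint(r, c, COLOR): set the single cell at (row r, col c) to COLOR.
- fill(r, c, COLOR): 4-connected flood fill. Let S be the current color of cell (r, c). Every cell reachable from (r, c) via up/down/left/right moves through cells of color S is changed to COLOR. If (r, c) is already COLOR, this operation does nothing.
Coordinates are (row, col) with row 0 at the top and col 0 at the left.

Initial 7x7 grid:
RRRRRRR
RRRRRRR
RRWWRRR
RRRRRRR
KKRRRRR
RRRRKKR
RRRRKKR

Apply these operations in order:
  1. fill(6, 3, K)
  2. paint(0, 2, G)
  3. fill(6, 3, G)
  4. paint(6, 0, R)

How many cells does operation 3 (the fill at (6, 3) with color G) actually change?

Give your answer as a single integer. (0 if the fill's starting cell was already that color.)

Answer: 46

Derivation:
After op 1 fill(6,3,K) [41 cells changed]:
KKKKKKK
KKKKKKK
KKWWKKK
KKKKKKK
KKKKKKK
KKKKKKK
KKKKKKK
After op 2 paint(0,2,G):
KKGKKKK
KKKKKKK
KKWWKKK
KKKKKKK
KKKKKKK
KKKKKKK
KKKKKKK
After op 3 fill(6,3,G) [46 cells changed]:
GGGGGGG
GGGGGGG
GGWWGGG
GGGGGGG
GGGGGGG
GGGGGGG
GGGGGGG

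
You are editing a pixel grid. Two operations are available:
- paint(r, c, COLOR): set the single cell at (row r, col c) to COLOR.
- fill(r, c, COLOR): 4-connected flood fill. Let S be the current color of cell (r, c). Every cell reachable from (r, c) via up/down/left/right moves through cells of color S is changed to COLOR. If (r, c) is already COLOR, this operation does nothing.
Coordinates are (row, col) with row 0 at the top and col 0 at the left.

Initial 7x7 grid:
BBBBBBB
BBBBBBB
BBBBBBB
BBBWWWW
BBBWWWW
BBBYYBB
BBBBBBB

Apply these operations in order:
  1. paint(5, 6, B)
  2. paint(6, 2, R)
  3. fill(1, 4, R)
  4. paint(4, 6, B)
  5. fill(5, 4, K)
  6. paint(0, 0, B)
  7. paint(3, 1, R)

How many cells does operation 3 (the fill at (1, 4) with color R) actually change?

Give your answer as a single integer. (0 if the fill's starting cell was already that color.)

After op 1 paint(5,6,B):
BBBBBBB
BBBBBBB
BBBBBBB
BBBWWWW
BBBWWWW
BBBYYBB
BBBBBBB
After op 2 paint(6,2,R):
BBBBBBB
BBBBBBB
BBBBBBB
BBBWWWW
BBBWWWW
BBBYYBB
BBRBBBB
After op 3 fill(1,4,R) [32 cells changed]:
RRRRRRR
RRRRRRR
RRRRRRR
RRRWWWW
RRRWWWW
RRRYYBB
RRRBBBB

Answer: 32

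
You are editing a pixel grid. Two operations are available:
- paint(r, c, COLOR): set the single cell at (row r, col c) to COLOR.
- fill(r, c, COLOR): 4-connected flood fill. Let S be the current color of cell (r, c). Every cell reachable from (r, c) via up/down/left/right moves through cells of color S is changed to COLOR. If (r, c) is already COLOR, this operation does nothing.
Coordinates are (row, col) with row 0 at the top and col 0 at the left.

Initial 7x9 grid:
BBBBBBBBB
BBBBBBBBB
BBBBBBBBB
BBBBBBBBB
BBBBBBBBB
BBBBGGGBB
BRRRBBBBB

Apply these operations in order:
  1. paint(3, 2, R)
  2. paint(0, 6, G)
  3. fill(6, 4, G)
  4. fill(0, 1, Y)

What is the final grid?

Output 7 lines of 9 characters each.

After op 1 paint(3,2,R):
BBBBBBBBB
BBBBBBBBB
BBBBBBBBB
BBRBBBBBB
BBBBBBBBB
BBBBGGGBB
BRRRBBBBB
After op 2 paint(0,6,G):
BBBBBBGBB
BBBBBBBBB
BBBBBBBBB
BBRBBBBBB
BBBBBBBBB
BBBBGGGBB
BRRRBBBBB
After op 3 fill(6,4,G) [55 cells changed]:
GGGGGGGGG
GGGGGGGGG
GGGGGGGGG
GGRGGGGGG
GGGGGGGGG
GGGGGGGGG
GRRRGGGGG
After op 4 fill(0,1,Y) [59 cells changed]:
YYYYYYYYY
YYYYYYYYY
YYYYYYYYY
YYRYYYYYY
YYYYYYYYY
YYYYYYYYY
YRRRYYYYY

Answer: YYYYYYYYY
YYYYYYYYY
YYYYYYYYY
YYRYYYYYY
YYYYYYYYY
YYYYYYYYY
YRRRYYYYY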